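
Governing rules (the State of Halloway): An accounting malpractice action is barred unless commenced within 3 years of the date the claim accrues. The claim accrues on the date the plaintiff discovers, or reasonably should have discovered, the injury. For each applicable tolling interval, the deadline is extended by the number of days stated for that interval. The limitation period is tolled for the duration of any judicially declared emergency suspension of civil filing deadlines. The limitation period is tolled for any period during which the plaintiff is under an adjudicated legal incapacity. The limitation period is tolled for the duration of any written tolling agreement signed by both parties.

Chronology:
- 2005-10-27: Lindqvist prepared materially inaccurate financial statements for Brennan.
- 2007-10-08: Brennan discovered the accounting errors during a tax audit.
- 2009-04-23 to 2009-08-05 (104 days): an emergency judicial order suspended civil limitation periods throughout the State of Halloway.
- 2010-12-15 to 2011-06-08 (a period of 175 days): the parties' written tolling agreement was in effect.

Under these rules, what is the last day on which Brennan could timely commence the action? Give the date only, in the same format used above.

2011-07-14

Accrual is tied to discovery, so the period began on 2007-10-08 rather than on 2005-10-27 when the act occurred.
The untolled deadline — 3 years after 2007-10-08 — is 2010-10-08.
Because the emergency suspension of filing deadlines ran from 2009-04-23 to 2009-08-05, the deadline is extended by 104 days to 2011-01-20.
The period was tolled for 175 days by the written tolling agreement (2010-12-15 to 2011-06-08), pushing the deadline to 2011-07-14.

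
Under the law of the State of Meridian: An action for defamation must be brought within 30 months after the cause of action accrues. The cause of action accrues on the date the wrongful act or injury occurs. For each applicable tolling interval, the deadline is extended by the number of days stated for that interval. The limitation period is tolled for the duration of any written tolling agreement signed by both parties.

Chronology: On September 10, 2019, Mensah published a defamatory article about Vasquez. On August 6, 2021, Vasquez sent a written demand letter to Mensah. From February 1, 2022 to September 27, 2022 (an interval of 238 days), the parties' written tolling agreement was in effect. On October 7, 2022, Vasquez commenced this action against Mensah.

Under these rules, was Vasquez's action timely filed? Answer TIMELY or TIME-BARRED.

The limitation period began to run on September 10, 2019.
30 months from September 10, 2019 is March 10, 2022.
The period was tolled for 238 days by the written tolling agreement (February 1, 2022 to September 27, 2022), pushing the deadline to November 3, 2022.
The other events in the timeline have no effect on the limitation period under the stated rules.
Vasquez filed on October 7, 2022, before the November 3, 2022 deadline, so the action is timely.

TIMELY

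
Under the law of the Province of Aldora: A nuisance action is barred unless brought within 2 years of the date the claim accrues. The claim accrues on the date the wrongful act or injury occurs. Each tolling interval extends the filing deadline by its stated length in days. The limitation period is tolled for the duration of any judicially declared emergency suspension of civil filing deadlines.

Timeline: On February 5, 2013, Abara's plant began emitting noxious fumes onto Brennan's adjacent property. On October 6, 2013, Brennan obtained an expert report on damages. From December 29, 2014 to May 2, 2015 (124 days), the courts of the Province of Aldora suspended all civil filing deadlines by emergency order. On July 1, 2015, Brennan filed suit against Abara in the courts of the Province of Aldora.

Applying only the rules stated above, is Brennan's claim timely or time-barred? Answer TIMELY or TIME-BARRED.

TIME-BARRED

The limitation period began to run on February 5, 2013.
The untolled deadline — 2 years after February 5, 2013 — is February 5, 2015.
The emergency suspension of filing deadlines from December 29, 2014 to May 2, 2015 tolled the period for 124 days, extending the deadline to June 9, 2015.
Nothing else in the chronology tolls or restarts the period.
Brennan filed on July 1, 2015, after the June 9, 2015 deadline, so the action is time-barred.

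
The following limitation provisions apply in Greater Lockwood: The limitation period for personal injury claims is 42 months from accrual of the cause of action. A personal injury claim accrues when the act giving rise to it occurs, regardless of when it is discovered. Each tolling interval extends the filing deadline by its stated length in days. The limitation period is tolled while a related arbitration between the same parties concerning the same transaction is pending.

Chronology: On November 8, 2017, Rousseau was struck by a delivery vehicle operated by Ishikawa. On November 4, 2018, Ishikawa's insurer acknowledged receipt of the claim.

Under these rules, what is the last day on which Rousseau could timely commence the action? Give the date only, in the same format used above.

May 8, 2021

The claim accrued on November 8, 2017, when the wrongful act occurred.
42 months from November 8, 2017 is May 8, 2021.
Nothing else in the chronology tolls or restarts the period.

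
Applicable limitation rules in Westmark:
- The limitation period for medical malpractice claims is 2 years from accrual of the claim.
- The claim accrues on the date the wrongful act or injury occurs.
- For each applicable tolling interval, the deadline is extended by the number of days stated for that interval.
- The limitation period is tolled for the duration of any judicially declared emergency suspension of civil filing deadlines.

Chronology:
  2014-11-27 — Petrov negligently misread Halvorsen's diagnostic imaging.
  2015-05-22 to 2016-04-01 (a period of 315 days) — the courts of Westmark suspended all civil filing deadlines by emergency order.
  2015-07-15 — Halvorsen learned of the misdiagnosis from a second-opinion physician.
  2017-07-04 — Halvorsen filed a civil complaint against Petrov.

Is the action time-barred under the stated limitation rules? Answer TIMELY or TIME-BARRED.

TIMELY

The claim accrued on 2014-11-27, when the wrongful act occurred; under the stated occurrence rule the 2015-07-15 discovery does not delay accrual.
The untolled deadline — 2 years after 2014-11-27 — is 2016-11-27.
The period was tolled for 315 days by the emergency suspension of filing deadlines (2015-05-22 to 2016-04-01), pushing the deadline to 2017-10-08.
The 2017-07-04 filing precedes the 2017-10-08 deadline; the claim is timely.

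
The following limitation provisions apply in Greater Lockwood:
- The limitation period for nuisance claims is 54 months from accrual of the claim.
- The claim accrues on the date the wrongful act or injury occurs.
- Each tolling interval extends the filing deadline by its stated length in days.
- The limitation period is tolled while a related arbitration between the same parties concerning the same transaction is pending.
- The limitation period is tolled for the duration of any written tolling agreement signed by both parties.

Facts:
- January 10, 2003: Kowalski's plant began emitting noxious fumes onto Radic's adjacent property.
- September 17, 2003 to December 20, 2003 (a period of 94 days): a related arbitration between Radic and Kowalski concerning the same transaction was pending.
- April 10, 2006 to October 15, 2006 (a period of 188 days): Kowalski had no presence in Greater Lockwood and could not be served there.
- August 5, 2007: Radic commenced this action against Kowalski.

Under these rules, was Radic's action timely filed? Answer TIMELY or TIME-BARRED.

TIMELY

The claim accrued on January 10, 2003, the date of the act.
Adding the 54 months base period to January 10, 2003 gives a deadline of July 10, 2007, before any tolling.
The period was tolled for 94 days by the pending related arbitration (September 17, 2003 to December 20, 2003), pushing the deadline to October 12, 2007.
The defendant's absence from the jurisdiction from April 10, 2006 to October 15, 2006 does not toll the period, because no stated rule makes the defendant's absence a tolling event.
Radic filed on August 5, 2007, before the October 12, 2007 deadline, so the action is timely.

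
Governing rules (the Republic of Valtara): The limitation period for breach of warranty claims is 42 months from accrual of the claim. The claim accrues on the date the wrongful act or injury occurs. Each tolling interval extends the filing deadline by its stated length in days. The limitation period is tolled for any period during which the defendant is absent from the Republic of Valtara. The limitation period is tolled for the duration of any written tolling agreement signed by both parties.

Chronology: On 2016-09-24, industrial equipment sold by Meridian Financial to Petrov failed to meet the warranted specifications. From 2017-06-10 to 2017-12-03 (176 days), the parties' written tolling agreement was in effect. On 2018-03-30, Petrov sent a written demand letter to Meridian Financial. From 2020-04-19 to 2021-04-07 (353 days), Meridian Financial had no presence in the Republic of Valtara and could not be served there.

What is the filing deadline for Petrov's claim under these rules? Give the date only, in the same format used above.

The claim accrued on 2016-09-24, when the wrongful act occurred.
Adding the 42 months base period to 2016-09-24 gives a deadline of 2020-03-24, before any tolling.
Because the written tolling agreement ran from 2017-06-10 to 2017-12-03, the deadline is extended by 176 days to 2020-09-16.
The period was tolled for 353 days by the defendant's absence from the jurisdiction (2020-04-19 to 2021-04-07), pushing the deadline to 2021-09-04.
None of the other events listed affects the running of the period under the stated rules.

2021-09-04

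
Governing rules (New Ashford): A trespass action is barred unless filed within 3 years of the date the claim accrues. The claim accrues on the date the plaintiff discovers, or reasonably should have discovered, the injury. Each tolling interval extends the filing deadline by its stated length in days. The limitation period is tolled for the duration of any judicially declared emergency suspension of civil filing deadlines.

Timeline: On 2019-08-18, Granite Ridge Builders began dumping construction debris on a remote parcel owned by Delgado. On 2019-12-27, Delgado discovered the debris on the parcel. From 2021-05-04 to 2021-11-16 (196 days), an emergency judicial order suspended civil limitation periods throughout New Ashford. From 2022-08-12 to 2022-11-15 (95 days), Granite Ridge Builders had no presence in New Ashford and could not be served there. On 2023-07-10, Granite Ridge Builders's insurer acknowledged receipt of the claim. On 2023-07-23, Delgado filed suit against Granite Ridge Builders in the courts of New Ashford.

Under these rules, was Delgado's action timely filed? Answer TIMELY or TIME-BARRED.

TIME-BARRED

The claim did not accrue until Delgado discovered the injury on 2019-12-27; the 2019-08-18 act date does not start the clock under the stated rule.
The untolled deadline — 3 years after 2019-12-27 — is 2022-12-27.
The emergency suspension of filing deadlines from 2021-05-04 to 2021-11-16 tolled the period for 196 days, extending the deadline to 2023-07-11.
No stated provision tolls the period for the defendant's absence, so the interval from 2022-08-12 to 2022-11-15 has no effect on the deadline.
The other events in the timeline have no effect on the limitation period under the stated rules.
Delgado filed on 2023-07-23, after the 2023-07-11 deadline, so the action is time-barred.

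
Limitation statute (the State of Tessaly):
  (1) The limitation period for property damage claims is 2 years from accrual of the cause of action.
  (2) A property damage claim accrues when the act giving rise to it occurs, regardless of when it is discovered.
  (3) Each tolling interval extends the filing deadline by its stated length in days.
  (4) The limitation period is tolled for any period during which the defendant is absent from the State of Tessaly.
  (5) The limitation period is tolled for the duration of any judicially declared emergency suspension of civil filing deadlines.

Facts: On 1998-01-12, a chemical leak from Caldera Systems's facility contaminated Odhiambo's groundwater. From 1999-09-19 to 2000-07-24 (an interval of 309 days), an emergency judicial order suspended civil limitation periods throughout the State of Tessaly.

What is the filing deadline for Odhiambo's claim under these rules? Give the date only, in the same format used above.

2000-11-16

The limitation period began to run on 1998-01-12.
Adding the 2 years base period to 1998-01-12 gives a deadline of 2000-01-12, before any tolling.
The emergency suspension of filing deadlines from 1999-09-19 to 2000-07-24 tolled the period for 309 days, extending the deadline to 2000-11-16.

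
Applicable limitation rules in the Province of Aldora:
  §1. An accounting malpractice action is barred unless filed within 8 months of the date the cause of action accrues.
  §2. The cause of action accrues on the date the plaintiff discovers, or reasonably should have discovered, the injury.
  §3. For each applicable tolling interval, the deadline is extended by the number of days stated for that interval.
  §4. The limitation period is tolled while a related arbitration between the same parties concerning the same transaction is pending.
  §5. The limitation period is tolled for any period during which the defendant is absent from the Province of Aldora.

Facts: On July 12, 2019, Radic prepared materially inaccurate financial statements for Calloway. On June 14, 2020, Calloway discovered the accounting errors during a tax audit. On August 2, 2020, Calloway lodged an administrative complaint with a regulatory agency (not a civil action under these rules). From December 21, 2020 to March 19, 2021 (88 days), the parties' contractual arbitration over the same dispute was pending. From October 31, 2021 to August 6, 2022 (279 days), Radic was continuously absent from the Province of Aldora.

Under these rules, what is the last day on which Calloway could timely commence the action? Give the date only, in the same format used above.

The claim did not accrue until Calloway discovered the injury on June 14, 2020; the July 12, 2019 act date does not start the clock under the stated rule.
The untolled deadline — 8 months after June 14, 2020 — is February 14, 2021.
The pending related arbitration from December 21, 2020 to March 19, 2021 tolled the period for 88 days, extending the deadline to May 13, 2021.
The defendant's absence from the jurisdiction from October 31, 2021 to August 6, 2022 began after the period had already run on May 13, 2021, so it has no tolling effect.
None of the other events listed affects the running of the period under the stated rules.

May 13, 2021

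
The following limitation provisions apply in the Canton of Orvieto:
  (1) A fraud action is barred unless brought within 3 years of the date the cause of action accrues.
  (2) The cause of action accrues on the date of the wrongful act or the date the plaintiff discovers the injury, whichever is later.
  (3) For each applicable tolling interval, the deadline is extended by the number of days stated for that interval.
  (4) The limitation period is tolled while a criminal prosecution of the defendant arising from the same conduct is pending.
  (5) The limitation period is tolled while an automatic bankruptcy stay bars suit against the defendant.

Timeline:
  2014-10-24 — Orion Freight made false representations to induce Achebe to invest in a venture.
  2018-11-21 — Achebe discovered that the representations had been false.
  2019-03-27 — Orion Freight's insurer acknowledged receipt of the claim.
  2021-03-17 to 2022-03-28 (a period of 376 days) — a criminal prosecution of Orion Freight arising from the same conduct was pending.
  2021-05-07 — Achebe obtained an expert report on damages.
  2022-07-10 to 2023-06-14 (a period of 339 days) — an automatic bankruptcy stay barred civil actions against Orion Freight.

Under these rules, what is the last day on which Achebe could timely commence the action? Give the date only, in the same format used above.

Because discovery on 2018-11-21 post-dates the 2014-10-24 act, accrual under the later-of rule falls on 2018-11-21.
The untolled deadline — 3 years after 2018-11-21 — is 2021-11-21.
The period was tolled for 376 days by the pending criminal prosecution (2021-03-17 to 2022-03-28), pushing the deadline to 2022-12-02.
The automatic bankruptcy stay from 2022-07-10 to 2023-06-14 tolled the period for 339 days, extending the deadline to 2023-11-06.
None of the other events listed affects the running of the period under the stated rules.

2023-11-06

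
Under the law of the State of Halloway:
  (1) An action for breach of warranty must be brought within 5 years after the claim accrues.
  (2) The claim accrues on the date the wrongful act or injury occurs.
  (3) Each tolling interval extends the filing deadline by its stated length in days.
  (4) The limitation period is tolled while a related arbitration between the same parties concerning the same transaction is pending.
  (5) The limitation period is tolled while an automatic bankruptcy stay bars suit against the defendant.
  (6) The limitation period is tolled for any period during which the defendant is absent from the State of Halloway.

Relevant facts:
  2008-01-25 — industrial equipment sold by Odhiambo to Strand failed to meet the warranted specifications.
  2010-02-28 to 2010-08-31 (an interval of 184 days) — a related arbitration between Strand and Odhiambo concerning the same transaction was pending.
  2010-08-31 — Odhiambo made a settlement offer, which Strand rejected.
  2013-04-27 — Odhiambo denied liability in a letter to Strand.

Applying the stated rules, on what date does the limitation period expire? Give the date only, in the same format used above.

The claim accrued on 2008-01-25, the date of the act.
The untolled deadline — 5 years after 2008-01-25 — is 2013-01-25.
The period was tolled for 184 days by the pending related arbitration (2010-02-28 to 2010-08-31), pushing the deadline to 2013-07-28.
The other events in the timeline have no effect on the limitation period under the stated rules.

2013-07-28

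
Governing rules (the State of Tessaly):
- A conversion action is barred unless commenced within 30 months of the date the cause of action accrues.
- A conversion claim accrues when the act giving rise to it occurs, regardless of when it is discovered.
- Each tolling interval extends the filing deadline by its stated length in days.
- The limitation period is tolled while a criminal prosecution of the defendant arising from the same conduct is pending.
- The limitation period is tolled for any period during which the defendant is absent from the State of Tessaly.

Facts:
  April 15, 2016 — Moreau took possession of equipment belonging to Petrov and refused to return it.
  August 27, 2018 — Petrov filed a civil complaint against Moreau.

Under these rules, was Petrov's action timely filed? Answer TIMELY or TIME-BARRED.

TIMELY

The claim accrued on April 15, 2016, when the wrongful act occurred.
The untolled deadline — 30 months after April 15, 2016 — is October 15, 2018.
The August 27, 2018 filing precedes the October 15, 2018 deadline; the claim is timely.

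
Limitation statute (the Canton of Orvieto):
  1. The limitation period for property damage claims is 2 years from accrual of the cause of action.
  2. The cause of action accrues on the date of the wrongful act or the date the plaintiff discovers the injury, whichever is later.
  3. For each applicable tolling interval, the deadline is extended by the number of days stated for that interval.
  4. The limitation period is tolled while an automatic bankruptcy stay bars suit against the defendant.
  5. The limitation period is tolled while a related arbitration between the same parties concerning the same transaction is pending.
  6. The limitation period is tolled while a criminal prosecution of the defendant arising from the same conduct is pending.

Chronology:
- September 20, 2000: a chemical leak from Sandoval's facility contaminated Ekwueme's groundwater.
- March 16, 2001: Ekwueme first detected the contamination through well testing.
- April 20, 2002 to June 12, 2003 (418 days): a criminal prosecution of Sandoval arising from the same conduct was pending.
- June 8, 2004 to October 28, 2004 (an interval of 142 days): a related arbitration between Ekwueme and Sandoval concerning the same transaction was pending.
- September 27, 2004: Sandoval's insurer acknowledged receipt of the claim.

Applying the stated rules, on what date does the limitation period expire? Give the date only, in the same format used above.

May 7, 2004

Taking the later of the act (September 20, 2000) and discovery (March 16, 2001), the claim accrued on March 16, 2001.
The untolled deadline — 2 years after March 16, 2001 — is March 16, 2003.
The pending criminal prosecution from April 20, 2002 to June 12, 2003 tolled the period for 418 days, extending the deadline to May 7, 2004.
By the time the pending related arbitration began on June 8, 2004, the limitation period had already expired on May 7, 2004; that interval cannot revive it.
The other events in the timeline have no effect on the limitation period under the stated rules.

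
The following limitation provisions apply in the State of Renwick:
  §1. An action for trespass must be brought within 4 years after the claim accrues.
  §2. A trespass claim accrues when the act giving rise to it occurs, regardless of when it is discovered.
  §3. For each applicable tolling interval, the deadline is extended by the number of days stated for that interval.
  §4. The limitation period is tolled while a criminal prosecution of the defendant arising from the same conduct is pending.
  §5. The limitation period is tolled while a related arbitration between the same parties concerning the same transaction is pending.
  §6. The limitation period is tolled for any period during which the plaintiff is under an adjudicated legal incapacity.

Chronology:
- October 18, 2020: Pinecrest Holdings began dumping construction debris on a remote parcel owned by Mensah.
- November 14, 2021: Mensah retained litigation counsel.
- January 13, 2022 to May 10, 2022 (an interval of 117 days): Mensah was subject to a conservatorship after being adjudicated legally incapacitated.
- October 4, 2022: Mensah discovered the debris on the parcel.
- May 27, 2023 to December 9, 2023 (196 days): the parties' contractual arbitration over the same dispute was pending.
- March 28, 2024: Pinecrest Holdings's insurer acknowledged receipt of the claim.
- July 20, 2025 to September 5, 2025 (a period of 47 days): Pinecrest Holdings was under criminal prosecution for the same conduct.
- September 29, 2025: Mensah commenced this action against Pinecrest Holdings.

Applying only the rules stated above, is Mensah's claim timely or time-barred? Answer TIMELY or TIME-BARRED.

TIMELY

Because the rule ties accrual to occurrence, the claim accrued on October 18, 2020, not on the October 4, 2022 discovery date.
Adding the 4 years base period to October 18, 2020 gives a deadline of October 18, 2024, before any tolling.
The period was tolled for 117 days by the plaintiff's legal incapacity (January 13, 2022 to May 10, 2022), pushing the deadline to February 12, 2025.
The pending related arbitration from May 27, 2023 to December 9, 2023 tolled the period for 196 days, extending the deadline to August 27, 2025.
The pending criminal prosecution from July 20, 2025 to September 5, 2025 tolled the period for 47 days, extending the deadline to October 13, 2025.
The other events in the timeline have no effect on the limitation period under the stated rules.
The September 29, 2025 filing precedes the October 13, 2025 deadline; the claim is timely.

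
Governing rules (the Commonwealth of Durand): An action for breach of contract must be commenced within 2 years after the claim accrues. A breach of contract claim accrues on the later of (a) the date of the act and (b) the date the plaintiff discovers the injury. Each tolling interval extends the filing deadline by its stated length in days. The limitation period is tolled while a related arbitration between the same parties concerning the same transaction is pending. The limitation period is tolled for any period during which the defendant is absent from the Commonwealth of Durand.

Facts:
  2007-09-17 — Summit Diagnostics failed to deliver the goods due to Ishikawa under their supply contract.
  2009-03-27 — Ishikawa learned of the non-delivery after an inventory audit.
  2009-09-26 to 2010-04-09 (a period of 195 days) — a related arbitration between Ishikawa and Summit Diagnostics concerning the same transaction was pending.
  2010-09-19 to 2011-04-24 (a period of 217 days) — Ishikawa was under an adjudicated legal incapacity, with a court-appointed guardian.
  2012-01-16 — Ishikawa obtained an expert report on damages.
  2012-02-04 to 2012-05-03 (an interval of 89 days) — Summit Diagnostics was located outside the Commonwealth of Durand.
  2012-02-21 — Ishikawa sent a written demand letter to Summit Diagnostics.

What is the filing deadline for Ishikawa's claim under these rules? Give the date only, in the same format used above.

2011-10-08

The claim accrued on 2009-03-27 — the later of the 2007-09-17 act and the 2009-03-27 discovery.
The untolled deadline — 2 years after 2009-03-27 — is 2011-03-27.
Because the pending related arbitration ran from 2009-09-26 to 2010-04-09, the deadline is extended by 195 days to 2011-10-08.
The defendant's absence from the jurisdiction from 2012-02-04 to 2012-05-03 began after the period had already run on 2011-10-08, so it has no tolling effect.
No stated provision tolls the period for the plaintiff's incapacity, so the interval from 2010-09-19 to 2011-04-24 has no effect on the deadline.
None of the other events listed affects the running of the period under the stated rules.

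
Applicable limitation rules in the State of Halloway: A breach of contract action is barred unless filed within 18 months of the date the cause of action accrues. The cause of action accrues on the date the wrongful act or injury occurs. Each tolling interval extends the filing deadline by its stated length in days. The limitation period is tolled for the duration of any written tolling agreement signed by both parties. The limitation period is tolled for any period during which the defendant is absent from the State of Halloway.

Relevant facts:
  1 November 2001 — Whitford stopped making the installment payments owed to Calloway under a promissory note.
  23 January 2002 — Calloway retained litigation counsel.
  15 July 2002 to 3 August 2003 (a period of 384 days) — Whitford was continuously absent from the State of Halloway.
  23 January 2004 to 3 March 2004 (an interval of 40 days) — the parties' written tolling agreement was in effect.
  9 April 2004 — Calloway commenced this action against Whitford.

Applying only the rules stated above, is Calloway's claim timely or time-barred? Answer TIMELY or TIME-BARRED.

The cause of action accrued on 1 November 2001, the date of the act.
Adding the 18 months base period to 1 November 2001 gives a deadline of 1 May 2003, before any tolling.
The defendant's absence from the jurisdiction from 15 July 2002 to 3 August 2003 tolled the period for 384 days, extending the deadline to 19 May 2004.
The written tolling agreement from 23 January 2004 to 3 March 2004 tolled the period for 40 days, extending the deadline to 28 June 2004.
The other events in the timeline have no effect on the limitation period under the stated rules.
Calloway filed on 9 April 2004, before the 28 June 2004 deadline, so the action is timely.

TIMELY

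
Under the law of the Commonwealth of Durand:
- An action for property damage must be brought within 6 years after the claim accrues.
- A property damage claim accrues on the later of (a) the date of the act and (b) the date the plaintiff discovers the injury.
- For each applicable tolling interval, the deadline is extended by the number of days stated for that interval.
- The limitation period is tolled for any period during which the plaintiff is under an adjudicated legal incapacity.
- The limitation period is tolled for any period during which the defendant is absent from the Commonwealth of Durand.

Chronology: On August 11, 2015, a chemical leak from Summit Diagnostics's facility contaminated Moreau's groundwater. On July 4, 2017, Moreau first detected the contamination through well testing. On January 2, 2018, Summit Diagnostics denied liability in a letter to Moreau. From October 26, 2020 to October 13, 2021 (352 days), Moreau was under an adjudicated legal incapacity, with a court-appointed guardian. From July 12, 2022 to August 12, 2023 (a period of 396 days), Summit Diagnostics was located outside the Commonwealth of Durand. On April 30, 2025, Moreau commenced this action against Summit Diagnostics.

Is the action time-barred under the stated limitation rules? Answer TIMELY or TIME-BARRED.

Taking the later of the act (August 11, 2015) and discovery (July 4, 2017), the claim accrued on July 4, 2017.
6 years from July 4, 2017 is July 4, 2023.
The period was tolled for 352 days by the plaintiff's legal incapacity (October 26, 2020 to October 13, 2021), pushing the deadline to June 20, 2024.
The defendant's absence from the jurisdiction from July 12, 2022 to August 12, 2023 tolled the period for 396 days, extending the deadline to July 21, 2025.
The other events in the timeline have no effect on the limitation period under the stated rules.
The April 30, 2025 filing precedes the July 21, 2025 deadline; the claim is timely.

TIMELY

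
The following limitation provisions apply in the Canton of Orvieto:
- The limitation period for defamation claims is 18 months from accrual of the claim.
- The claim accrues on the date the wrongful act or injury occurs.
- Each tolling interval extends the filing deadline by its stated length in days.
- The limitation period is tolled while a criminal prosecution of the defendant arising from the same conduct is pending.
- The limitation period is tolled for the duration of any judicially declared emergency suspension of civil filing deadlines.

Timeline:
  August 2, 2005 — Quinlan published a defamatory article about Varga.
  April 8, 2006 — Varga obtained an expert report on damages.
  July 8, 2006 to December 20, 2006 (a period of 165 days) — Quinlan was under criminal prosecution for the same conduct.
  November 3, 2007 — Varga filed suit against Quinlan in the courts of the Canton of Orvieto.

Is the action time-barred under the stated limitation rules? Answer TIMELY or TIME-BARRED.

The claim accrued on August 2, 2005, the date of the act.
18 months from August 2, 2005 is February 2, 2007.
Because the pending criminal prosecution ran from July 8, 2006 to December 20, 2006, the deadline is extended by 165 days to July 17, 2007.
The other events in the timeline have no effect on the limitation period under the stated rules.
Varga filed on November 3, 2007, after the July 17, 2007 deadline, so the action is time-barred.

TIME-BARRED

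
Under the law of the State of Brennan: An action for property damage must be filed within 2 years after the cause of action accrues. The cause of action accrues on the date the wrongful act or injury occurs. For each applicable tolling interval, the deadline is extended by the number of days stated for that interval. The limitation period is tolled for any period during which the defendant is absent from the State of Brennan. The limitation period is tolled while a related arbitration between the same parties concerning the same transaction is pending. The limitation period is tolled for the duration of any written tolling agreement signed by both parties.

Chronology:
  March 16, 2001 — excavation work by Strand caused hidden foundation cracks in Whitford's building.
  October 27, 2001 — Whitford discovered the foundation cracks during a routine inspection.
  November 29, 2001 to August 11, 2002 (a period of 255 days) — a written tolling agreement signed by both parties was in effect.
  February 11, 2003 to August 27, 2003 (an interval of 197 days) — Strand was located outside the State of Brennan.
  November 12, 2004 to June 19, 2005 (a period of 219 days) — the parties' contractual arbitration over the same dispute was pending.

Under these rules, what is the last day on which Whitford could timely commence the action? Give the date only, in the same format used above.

June 10, 2004

Because the rule ties accrual to occurrence, the claim accrued on March 16, 2001, not on the October 27, 2001 discovery date.
2 years from March 16, 2001 is March 16, 2003.
The written tolling agreement from November 29, 2001 to August 11, 2002 tolled the period for 255 days, extending the deadline to November 26, 2003.
Because the defendant's absence from the jurisdiction ran from February 11, 2003 to August 27, 2003, the deadline is extended by 197 days to June 10, 2004.
The pending related arbitration starting November 12, 2004 came too late — the period had run on June 10, 2004 — and so does not extend the deadline.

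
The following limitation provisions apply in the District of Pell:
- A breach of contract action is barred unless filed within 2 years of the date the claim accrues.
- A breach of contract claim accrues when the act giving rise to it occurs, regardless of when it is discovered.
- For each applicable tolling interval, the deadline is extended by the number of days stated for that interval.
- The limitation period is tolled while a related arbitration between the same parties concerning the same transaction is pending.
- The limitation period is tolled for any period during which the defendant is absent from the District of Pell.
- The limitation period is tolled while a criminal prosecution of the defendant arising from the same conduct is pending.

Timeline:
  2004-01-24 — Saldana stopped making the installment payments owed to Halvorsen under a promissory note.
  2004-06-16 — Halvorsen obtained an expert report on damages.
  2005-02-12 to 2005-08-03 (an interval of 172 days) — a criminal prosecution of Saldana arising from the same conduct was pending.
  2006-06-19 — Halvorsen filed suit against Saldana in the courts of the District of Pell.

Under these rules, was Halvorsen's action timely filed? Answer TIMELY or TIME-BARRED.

TIMELY

The claim accrued on 2004-01-24, the date of the act.
2 years from 2004-01-24 is 2006-01-24.
The pending criminal prosecution from 2005-02-12 to 2005-08-03 tolled the period for 172 days, extending the deadline to 2006-07-15.
The other events in the timeline have no effect on the limitation period under the stated rules.
Filing on 2006-06-19 beat the 2006-07-15 deadline — the action is timely.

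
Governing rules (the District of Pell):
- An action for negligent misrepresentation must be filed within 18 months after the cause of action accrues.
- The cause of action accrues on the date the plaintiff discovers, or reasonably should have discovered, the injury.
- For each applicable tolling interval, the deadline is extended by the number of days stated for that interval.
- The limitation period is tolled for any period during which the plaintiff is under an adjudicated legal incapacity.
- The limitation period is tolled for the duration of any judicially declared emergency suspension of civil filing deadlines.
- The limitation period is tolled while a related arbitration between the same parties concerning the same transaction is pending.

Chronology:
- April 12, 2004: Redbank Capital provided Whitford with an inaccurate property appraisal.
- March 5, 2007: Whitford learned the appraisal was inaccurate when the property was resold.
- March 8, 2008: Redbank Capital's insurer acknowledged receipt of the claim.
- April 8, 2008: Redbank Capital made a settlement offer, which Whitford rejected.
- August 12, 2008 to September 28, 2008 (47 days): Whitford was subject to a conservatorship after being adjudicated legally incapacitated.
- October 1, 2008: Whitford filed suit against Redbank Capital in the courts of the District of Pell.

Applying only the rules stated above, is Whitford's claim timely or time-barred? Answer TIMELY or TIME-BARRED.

The claim did not accrue until Whitford discovered the injury on March 5, 2007; the April 12, 2004 act date does not start the clock under the stated rule.
The untolled deadline — 18 months after March 5, 2007 — is September 5, 2008.
The plaintiff's legal incapacity from August 12, 2008 to September 28, 2008 tolled the period for 47 days, extending the deadline to October 22, 2008.
Nothing else in the chronology tolls or restarts the period.
The October 1, 2008 filing precedes the October 22, 2008 deadline; the claim is timely.

TIMELY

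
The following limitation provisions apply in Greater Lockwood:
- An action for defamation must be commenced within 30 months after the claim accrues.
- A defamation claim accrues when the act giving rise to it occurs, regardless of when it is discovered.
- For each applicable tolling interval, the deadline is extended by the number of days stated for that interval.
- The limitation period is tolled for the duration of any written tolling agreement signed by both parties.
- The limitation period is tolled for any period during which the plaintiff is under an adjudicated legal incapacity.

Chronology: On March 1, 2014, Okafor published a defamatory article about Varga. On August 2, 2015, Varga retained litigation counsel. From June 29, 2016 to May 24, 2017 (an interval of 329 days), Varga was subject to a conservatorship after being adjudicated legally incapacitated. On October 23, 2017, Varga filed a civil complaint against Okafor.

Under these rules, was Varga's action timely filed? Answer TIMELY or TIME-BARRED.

TIME-BARRED

The claim accrued on March 1, 2014, the date of the act.
Adding the 30 months base period to March 1, 2014 gives a deadline of September 1, 2016, before any tolling.
The period was tolled for 329 days by the plaintiff's legal incapacity (June 29, 2016 to May 24, 2017), pushing the deadline to July 27, 2017.
None of the other events listed affects the running of the period under the stated rules.
The October 23, 2017 filing falls after the July 27, 2017 deadline; the claim is time-barred.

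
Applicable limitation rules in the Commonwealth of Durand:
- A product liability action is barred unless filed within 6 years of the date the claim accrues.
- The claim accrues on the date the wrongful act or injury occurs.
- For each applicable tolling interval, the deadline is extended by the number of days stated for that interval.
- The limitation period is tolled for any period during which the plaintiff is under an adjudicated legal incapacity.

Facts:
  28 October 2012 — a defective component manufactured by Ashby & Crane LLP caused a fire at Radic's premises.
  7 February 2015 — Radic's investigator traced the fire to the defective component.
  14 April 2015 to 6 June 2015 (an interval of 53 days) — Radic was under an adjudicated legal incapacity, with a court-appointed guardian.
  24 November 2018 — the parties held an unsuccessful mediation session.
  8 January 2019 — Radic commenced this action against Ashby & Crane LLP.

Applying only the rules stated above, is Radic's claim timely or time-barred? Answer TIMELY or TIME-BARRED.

The claim accrued on 28 October 2012, when the wrongful act occurred; under the stated occurrence rule the 7 February 2015 discovery does not delay accrual.
The untolled deadline — 6 years after 28 October 2012 — is 28 October 2018.
The plaintiff's legal incapacity from 14 April 2015 to 6 June 2015 tolled the period for 53 days, extending the deadline to 20 December 2018.
Nothing else in the chronology tolls or restarts the period.
Filing on 8 January 2019 missed the 20 December 2018 deadline — the action is time-barred.

TIME-BARRED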